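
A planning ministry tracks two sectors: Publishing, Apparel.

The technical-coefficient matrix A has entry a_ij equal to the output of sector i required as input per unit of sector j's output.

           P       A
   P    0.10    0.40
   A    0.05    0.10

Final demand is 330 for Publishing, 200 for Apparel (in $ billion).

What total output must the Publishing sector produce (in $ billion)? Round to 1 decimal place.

x_P = 477.2

I − A =
  [   0.90    -0.40]
  [  -0.05     0.90]
det(I−A) = (0.90)(0.90) − (-0.40)(-0.05) = 0.7900
adj(I−A) = [[0.90, 0.40], [0.05, 0.90]]
(I − A)⁻¹ = adj(I−A) / det(I−A) ≈
  [   1.1392     0.5063]
  [   0.0633     1.1392]
x = (I − A)⁻¹ d = adj(I−A)·d / det(I−A), with det(I−A) = 0.7900:
  x_P = (0.90·330 + 0.40·200) / 0.7900 = 377.00 / 0.7900 ≈ 477.2
  x_A = (0.05·330 + 0.90·200) / 0.7900 = 196.50 / 0.7900 ≈ 248.7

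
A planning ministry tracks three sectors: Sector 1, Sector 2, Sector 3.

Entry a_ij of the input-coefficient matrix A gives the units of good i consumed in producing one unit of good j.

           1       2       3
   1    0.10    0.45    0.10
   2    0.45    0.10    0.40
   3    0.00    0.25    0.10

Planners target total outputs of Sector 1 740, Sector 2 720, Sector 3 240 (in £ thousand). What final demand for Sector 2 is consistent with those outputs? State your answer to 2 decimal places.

I − A =
  [   0.90    -0.45    -0.10]
  [  -0.45     0.90    -0.40]
  [   0.00    -0.25     0.90]
d = (I − A) x:
  d_1 = (+0.90)·740 + (-0.45)·720 + (-0.10)·240 = 318.00
  d_2 = (-0.45)·740 + (+0.90)·720 + (-0.40)·240 = 219.00
  d_3 = (+0.00)·740 + (-0.25)·720 + (+0.90)·240 = 36.00

d_2 = 219.00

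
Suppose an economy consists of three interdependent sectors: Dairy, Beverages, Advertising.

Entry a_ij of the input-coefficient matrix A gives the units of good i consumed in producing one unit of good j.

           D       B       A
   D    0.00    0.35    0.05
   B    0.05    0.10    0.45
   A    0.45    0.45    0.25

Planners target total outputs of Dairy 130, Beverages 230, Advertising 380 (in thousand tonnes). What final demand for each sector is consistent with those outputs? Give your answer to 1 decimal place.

I − A =
  [   1.00    -0.35    -0.05]
  [  -0.05     0.90    -0.45]
  [  -0.45    -0.45     0.75]
d = (I − A) x:
  d_D = (+1.00)·130 + (-0.35)·230 + (-0.05)·380 = 30.5
  d_B = (-0.05)·130 + (+0.90)·230 + (-0.45)·380 = 29.5
  d_A = (-0.45)·130 + (-0.45)·230 + (+0.75)·380 = 123.0

d_D = 30.5, d_B = 29.5, d_A = 123.0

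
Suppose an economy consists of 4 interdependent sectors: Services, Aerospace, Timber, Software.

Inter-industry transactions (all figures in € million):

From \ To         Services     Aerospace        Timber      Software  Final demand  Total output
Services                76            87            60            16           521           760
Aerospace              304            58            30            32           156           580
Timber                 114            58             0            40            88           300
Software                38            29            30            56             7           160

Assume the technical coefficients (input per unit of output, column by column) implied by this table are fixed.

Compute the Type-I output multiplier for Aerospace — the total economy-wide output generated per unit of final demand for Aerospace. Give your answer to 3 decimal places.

m_2 = 1.934

Technical coefficients a_ij = z_ij / X_j:
  a_11 = 76/760 = 0.10, a_21 = 304/760 = 0.40, a_31 = 114/760 = 0.15, a_41 = 38/760 = 0.05
  a_12 = 87/580 = 0.15, a_22 = 58/580 = 0.10, a_32 = 58/580 = 0.10, a_42 = 29/580 = 0.05
  a_13 = 60/300 = 0.20, a_23 = 30/300 = 0.10, a_33 = 0/300 = 0.00, a_43 = 30/300 = 0.10
  a_14 = 16/160 = 0.10, a_24 = 32/160 = 0.20, a_34 = 40/160 = 0.25, a_44 = 56/160 = 0.35
I − A =
  [   0.90    -0.15    -0.20    -0.10]
  [  -0.40     0.90    -0.10    -0.20]
  [  -0.15    -0.10     1.00    -0.25]
  [  -0.05    -0.05    -0.10     0.65]
Compute the cofactors C_ij = (−1)^(i+j)·(3×3 minor ij) of I−A; the adjugate is their transpose:
adj(I−A) = Cᵀ =
  [ 0.54275   0.11525   0.13725   0.17175]
  [ 0.27400   0.53400   0.13400   0.25800]
  [ 0.12950   0.08650   0.47050   0.22750]
  [ 0.08275   0.06325   0.09325   0.70375]
det(I−A) = Σ_j (I−A)_1j·C_1j = (0.90)(0.54275) + (-0.15)(0.27400) + (-0.20)(0.12950) + (-0.10)(0.08275) = 0.4132
(I − A)⁻¹ = adj(I−A) / det(I−A) ≈
  [   1.3135     0.2789     0.3322     0.4157]
  [   0.6631     1.2924     0.3243     0.6244]
  [   0.3134     0.2093     1.1387     0.5506]
  [   0.2003     0.1531     0.2257     1.7032]
The output multiplier for sector j is the column-j sum of the Leontief inverse (I − A)⁻¹ = adj(I−A) / det(I−A).
Column 2 of adj(I−A): (0.11525, 0.53400, 0.08650, 0.06325); det(I−A) = 0.4132.
m_2 = (0.11525 + 0.53400 + 0.08650 + 0.06325) / 0.4132 = 0.799 / 0.4132 ≈ 1.934.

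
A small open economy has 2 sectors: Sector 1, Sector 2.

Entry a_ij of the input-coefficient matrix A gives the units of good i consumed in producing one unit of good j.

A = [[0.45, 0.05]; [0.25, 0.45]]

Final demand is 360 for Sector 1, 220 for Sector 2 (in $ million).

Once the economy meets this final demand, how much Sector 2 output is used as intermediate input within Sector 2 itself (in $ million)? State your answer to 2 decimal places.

I − A =
  [   0.55    -0.05]
  [  -0.25     0.55]
det(I−A) = (0.55)(0.55) − (-0.05)(-0.25) = 0.2900
adj(I−A) = [[0.55, 0.05], [0.25, 0.55]]
(I − A)⁻¹ = adj(I−A) / det(I−A) ≈
  [   1.8966     0.1724]
  [   0.8621     1.8966]
First solve x = (I − A)⁻¹ d = adj(I−A)·d / det(I−A); in particular x_2 = (0.25·360 + 0.55·220) / 0.2900 = 211.00 / 0.2900 ≈ 727.5862.
Intermediate flow from 2 to 2: z_22 = a_22 · x_2 = 0.45 × 211.00 / 0.2900 = 94.95 / 0.2900 ≈ 327.41.

z_22 = 327.41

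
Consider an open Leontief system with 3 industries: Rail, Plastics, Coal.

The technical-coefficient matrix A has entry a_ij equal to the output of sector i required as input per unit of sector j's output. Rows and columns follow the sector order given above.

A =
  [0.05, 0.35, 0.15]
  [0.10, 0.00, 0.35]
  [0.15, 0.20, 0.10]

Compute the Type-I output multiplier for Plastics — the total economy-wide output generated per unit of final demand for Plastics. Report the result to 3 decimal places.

I − A =
  [   0.95    -0.35    -0.15]
  [  -0.10     1.00    -0.35]
  [  -0.15    -0.20     0.90]
Cofactors of I−A, C_ij = (−1)^(i+j)·(minor ij) (rows/columns in the sector order above):
  C_11 = (1.00)(0.90) − (-0.35)(-0.20) = 0.8300
  C_12 = −[(-0.10)(0.90) − (-0.35)(-0.15)] = 0.1425
  C_13 = (-0.10)(-0.20) − (1.00)(-0.15) = 0.1700
  C_21 = −[(-0.35)(0.90) − (-0.15)(-0.20)] = 0.3450
  C_22 = (0.95)(0.90) − (-0.15)(-0.15) = 0.8325
  C_23 = −[(0.95)(-0.20) − (-0.35)(-0.15)] = 0.2425
  C_31 = (-0.35)(-0.35) − (-0.15)(1.00) = 0.2725
  C_32 = −[(0.95)(-0.35) − (-0.15)(-0.10)] = 0.3475
  C_33 = (0.95)(1.00) − (-0.35)(-0.10) = 0.9150
det(I−A) = Σ_j (I−A)_1j·C_1j = (0.95)(0.8300) + (-0.35)(0.1425) + (-0.15)(0.1700) = 0.713125
adj(I−A) = Cᵀ =
  [ 0.8300   0.3450   0.2725]
  [ 0.1425   0.8325   0.3475]
  [ 0.1700   0.2425   0.9150]
(I − A)⁻¹ = adj(I−A) / det(I−A) ≈
  [   1.1639     0.4838     0.3821]
  [   0.1998     1.1674     0.4873]
  [   0.2384     0.3401     1.2831]
The output multiplier for sector j is the column-j sum of the Leontief inverse (I − A)⁻¹ = adj(I−A) / det(I−A).
Column P of adj(I−A): (0.3450, 0.8325, 0.2425); det(I−A) = 0.713125.
m_P = (0.3450 + 0.8325 + 0.2425) / 0.713125 = 1.42 / 0.713125 ≈ 1.991.

m_P = 1.991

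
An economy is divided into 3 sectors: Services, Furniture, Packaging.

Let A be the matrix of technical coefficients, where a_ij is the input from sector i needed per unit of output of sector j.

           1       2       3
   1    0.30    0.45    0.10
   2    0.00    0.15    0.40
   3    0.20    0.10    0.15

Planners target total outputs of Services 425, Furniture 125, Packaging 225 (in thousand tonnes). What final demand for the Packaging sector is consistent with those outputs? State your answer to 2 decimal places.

I − A =
  [   0.70    -0.45    -0.10]
  [   0.00     0.85    -0.40]
  [  -0.20    -0.10     0.85]
d = (I − A) x:
  d_1 = (+0.70)·425 + (-0.45)·125 + (-0.10)·225 = 218.75
  d_2 = (+0.00)·425 + (+0.85)·125 + (-0.40)·225 = 16.25
  d_3 = (-0.20)·425 + (-0.10)·125 + (+0.85)·225 = 93.75

d_3 = 93.75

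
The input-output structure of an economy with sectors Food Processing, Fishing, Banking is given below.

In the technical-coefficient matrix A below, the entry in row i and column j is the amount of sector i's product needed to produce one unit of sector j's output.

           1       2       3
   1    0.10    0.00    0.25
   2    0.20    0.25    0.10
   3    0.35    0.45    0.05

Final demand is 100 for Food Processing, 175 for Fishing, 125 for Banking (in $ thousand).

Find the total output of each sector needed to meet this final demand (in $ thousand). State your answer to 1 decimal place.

x_1 = 214.3, x_2 = 340.0, x_3 = 371.6

I − A =
  [   0.90     0.00    -0.25]
  [  -0.20     0.75    -0.10]
  [  -0.35    -0.45     0.95]
Cofactors of I−A, C_ij = (−1)^(i+j)·(minor ij) (rows/columns in the sector order above):
  C_11 = (0.75)(0.95) − (-0.10)(-0.45) = 0.6675
  C_12 = −[(-0.20)(0.95) − (-0.10)(-0.35)] = 0.2250
  C_13 = (-0.20)(-0.45) − (0.75)(-0.35) = 0.3525
  C_21 = −[(0.00)(0.95) − (-0.25)(-0.45)] = 0.1125
  C_22 = (0.90)(0.95) − (-0.25)(-0.35) = 0.7675
  C_23 = −[(0.90)(-0.45) − (0.00)(-0.35)] = 0.4050
  C_31 = (0.00)(-0.10) − (-0.25)(0.75) = 0.1875
  C_32 = −[(0.90)(-0.10) − (-0.25)(-0.20)] = 0.1400
  C_33 = (0.90)(0.75) − (0.00)(-0.20) = 0.6750
det(I−A) = Σ_j (I−A)_1j·C_1j = (0.90)(0.6675) + (0.00)(0.2250) + (-0.25)(0.3525) = 0.512625
adj(I−A) = Cᵀ =
  [ 0.6675   0.1125   0.1875]
  [ 0.2250   0.7675   0.1400]
  [ 0.3525   0.4050   0.6750]
(I − A)⁻¹ = adj(I−A) / det(I−A) ≈
  [   1.3021     0.2195     0.3658]
  [   0.4389     1.4972     0.2731]
  [   0.6876     0.7901     1.3168]
x = (I − A)⁻¹ d = adj(I−A)·d / det(I−A), with det(I−A) = 0.512625:
  x_1 = (0.6675·100 + 0.1125·175 + 0.1875·125) / 0.512625 = 109.875 / 0.512625 ≈ 214.3
  x_2 = (0.2250·100 + 0.7675·175 + 0.1400·125) / 0.512625 = 174.3125 / 0.512625 ≈ 340.0
  x_3 = (0.3525·100 + 0.4050·175 + 0.6750·125) / 0.512625 = 190.50 / 0.512625 ≈ 371.6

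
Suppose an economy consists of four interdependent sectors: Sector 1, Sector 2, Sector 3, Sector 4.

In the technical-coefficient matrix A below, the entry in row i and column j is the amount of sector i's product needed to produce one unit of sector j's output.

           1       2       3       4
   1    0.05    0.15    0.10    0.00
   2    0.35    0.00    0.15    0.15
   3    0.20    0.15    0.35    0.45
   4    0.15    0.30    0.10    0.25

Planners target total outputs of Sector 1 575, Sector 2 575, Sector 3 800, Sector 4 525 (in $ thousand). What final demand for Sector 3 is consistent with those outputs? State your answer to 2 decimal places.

I − A =
  [   0.95    -0.15    -0.10     0.00]
  [  -0.35     1.00    -0.15    -0.15]
  [  -0.20    -0.15     0.65    -0.45]
  [  -0.15    -0.30    -0.10     0.75]
d = (I − A) x:
  d_1 = (+0.95)·575 + (-0.15)·575 + (-0.10)·800 + (+0.00)·525 = 380.00
  d_2 = (-0.35)·575 + (+1.00)·575 + (-0.15)·800 + (-0.15)·525 = 175.00
  d_3 = (-0.20)·575 + (-0.15)·575 + (+0.65)·800 + (-0.45)·525 = 82.50
  d_4 = (-0.15)·575 + (-0.30)·575 + (-0.10)·800 + (+0.75)·525 = 55.00

d_3 = 82.50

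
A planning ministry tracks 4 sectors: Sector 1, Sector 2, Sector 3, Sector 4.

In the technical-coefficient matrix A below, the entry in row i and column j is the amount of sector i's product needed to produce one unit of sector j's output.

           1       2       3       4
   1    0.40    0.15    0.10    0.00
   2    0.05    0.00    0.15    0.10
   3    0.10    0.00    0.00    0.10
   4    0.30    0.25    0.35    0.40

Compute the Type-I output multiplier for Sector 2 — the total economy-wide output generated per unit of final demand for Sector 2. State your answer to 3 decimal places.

I − A =
  [   0.60    -0.15    -0.10     0.00]
  [  -0.05     1.00    -0.15    -0.10]
  [  -0.10     0.00     1.00    -0.10]
  [  -0.30    -0.25    -0.35     0.60]
Compute the cofactors C_ij = (−1)^(i+j)·(3×3 minor ij) of I−A; the adjugate is their transpose:
adj(I−A) = Cᵀ =
  [ 0.536250   0.087250   0.076250   0.027250]
  [ 0.075250   0.330000   0.081000   0.068500]
  [ 0.088750   0.028500   0.336000   0.060750]
  [ 0.351250   0.197750   0.267875   0.580250]
det(I−A) = Σ_j (I−A)_1j·C_1j = (0.60)(0.536250) + (-0.15)(0.075250) + (-0.10)(0.088750) + (0.00)(0.351250) = 0.3015875
(I − A)⁻¹ = adj(I−A) / det(I−A) ≈
  [   1.7781     0.2893     0.2528     0.0904]
  [   0.2495     1.0942     0.2686     0.2271]
  [   0.2943     0.0945     1.1141     0.2014]
  [   1.1647     0.6557     0.8882     1.9240]
The output multiplier for sector j is the column-j sum of the Leontief inverse (I − A)⁻¹ = adj(I−A) / det(I−A).
Column 2 of adj(I−A): (0.087250, 0.330000, 0.028500, 0.197750); det(I−A) = 0.3015875.
m_2 = (0.087250 + 0.330000 + 0.028500 + 0.197750) / 0.3015875 = 0.6435 / 0.3015875 ≈ 2.134.

m_2 = 2.134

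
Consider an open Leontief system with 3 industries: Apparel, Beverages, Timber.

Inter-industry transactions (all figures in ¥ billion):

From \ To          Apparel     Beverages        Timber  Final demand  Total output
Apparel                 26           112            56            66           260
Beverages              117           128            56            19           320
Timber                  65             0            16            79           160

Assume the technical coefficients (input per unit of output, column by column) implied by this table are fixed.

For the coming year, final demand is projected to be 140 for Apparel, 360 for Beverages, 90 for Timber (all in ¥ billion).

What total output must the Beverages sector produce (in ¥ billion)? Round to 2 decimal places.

Technical coefficients a_ij = z_ij / X_j:
  a_AA = 26/260 = 0.10, a_BA = 117/260 = 0.45, a_TA = 65/260 = 0.25
  a_AB = 112/320 = 0.35, a_BB = 128/320 = 0.40, a_TB = 0/320 = 0.00
  a_AT = 56/160 = 0.35, a_BT = 56/160 = 0.35, a_TT = 16/160 = 0.10
I − A =
  [   0.90    -0.35    -0.35]
  [  -0.45     0.60    -0.35]
  [  -0.25     0.00     0.90]
Cofactors of I−A, C_ij = (−1)^(i+j)·(minor ij) (rows/columns in the sector order above):
  C_11 = (0.60)(0.90) − (-0.35)(0.00) = 0.5400
  C_12 = −[(-0.45)(0.90) − (-0.35)(-0.25)] = 0.4925
  C_13 = (-0.45)(0.00) − (0.60)(-0.25) = 0.1500
  C_21 = −[(-0.35)(0.90) − (-0.35)(0.00)] = 0.3150
  C_22 = (0.90)(0.90) − (-0.35)(-0.25) = 0.7225
  C_23 = −[(0.90)(0.00) − (-0.35)(-0.25)] = 0.0875
  C_31 = (-0.35)(-0.35) − (-0.35)(0.60) = 0.3325
  C_32 = −[(0.90)(-0.35) − (-0.35)(-0.45)] = 0.4725
  C_33 = (0.90)(0.60) − (-0.35)(-0.45) = 0.3825
det(I−A) = Σ_j (I−A)_1j·C_1j = (0.90)(0.5400) + (-0.35)(0.4925) + (-0.35)(0.1500) = 0.261125
adj(I−A) = Cᵀ =
  [ 0.5400   0.3150   0.3325]
  [ 0.4925   0.7225   0.4725]
  [ 0.1500   0.0875   0.3825]
(I − A)⁻¹ = adj(I−A) / det(I−A) ≈
  [   2.0680     1.2063     1.2733]
  [   1.8861     2.7669     1.8095]
  [   0.5744     0.3351     1.4648]
x = (I − A)⁻¹ d = adj(I−A)·d / det(I−A), with det(I−A) = 0.261125:
  x_A = (0.5400·140 + 0.3150·360 + 0.3325·90) / 0.261125 = 218.925 / 0.261125 ≈ 838.39
  x_B = (0.4925·140 + 0.7225·360 + 0.4725·90) / 0.261125 = 371.575 / 0.261125 ≈ 1422.98
  x_T = (0.1500·140 + 0.0875·360 + 0.3825·90) / 0.261125 = 86.925 / 0.261125 ≈ 332.89

x_B = 1422.98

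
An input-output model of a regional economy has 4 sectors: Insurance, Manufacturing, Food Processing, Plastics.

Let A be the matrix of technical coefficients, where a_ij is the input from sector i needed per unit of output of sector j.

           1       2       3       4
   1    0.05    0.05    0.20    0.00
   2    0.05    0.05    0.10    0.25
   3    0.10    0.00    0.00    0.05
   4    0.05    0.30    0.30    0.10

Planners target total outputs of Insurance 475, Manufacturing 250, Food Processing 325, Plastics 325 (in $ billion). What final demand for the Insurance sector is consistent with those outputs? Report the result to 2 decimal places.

I − A =
  [   0.95    -0.05    -0.20     0.00]
  [  -0.05     0.95    -0.10    -0.25]
  [  -0.10     0.00     1.00    -0.05]
  [  -0.05    -0.30    -0.30     0.90]
d = (I − A) x:
  d_1 = (+0.95)·475 + (-0.05)·250 + (-0.20)·325 + (+0.00)·325 = 373.75
  d_2 = (-0.05)·475 + (+0.95)·250 + (-0.10)·325 + (-0.25)·325 = 100.00
  d_3 = (-0.10)·475 + (+0.00)·250 + (+1.00)·325 + (-0.05)·325 = 261.25
  d_4 = (-0.05)·475 + (-0.30)·250 + (-0.30)·325 + (+0.90)·325 = 96.25

d_1 = 373.75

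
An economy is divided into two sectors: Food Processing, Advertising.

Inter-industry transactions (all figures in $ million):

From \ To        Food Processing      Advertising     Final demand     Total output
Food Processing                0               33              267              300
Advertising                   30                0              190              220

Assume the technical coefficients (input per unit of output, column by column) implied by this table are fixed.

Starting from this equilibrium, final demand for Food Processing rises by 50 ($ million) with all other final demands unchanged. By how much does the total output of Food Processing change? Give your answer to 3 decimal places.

Technical coefficients a_ij = z_ij / X_j:
  a_FF = 0/300 = 0.00, a_AF = 30/300 = 0.10
  a_FA = 33/220 = 0.15, a_AA = 0/220 = 0.00
I − A =
  [   1.00    -0.15]
  [  -0.10     1.00]
det(I−A) = (1.00)(1.00) − (-0.15)(-0.10) = 0.9850
adj(I−A) = [[1.00, 0.15], [0.10, 1.00]]
(I − A)⁻¹ = adj(I−A) / det(I−A) ≈
  [   1.0152     0.1523]
  [   0.1015     1.0152]
Δx = (I − A)⁻¹ Δd with Δd having +50 in the Food Processing component and 0 elsewhere.
So Δx_F = L_FF · (+50), where L_FF = adj(I−A)_FF / det(I−A) = 1.00 / 0.9850.
Δx_F = 1.00 × (+50) / 0.9850 = 50.00 / 0.9850 ≈ 50.761.

Δx_F = 50.761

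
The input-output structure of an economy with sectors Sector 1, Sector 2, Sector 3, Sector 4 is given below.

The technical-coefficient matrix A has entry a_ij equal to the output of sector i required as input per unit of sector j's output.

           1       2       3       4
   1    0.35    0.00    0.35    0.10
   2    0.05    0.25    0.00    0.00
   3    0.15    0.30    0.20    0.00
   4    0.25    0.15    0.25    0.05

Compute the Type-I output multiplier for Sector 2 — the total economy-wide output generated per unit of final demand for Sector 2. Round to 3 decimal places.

I − A =
  [   0.65     0.00    -0.35    -0.10]
  [  -0.05     0.75     0.00     0.00]
  [  -0.15    -0.30     0.80     0.00]
  [  -0.25    -0.15    -0.25     0.95]
Compute the cofactors C_ij = (−1)^(i+j)·(3×3 minor ij) of I−A; the adjugate is their transpose:
adj(I−A) = Cᵀ =
  [ 0.570000   0.119250   0.268125   0.060000]
  [ 0.038000   0.420375   0.017875   0.004000]
  [ 0.121125   0.180000   0.443625   0.012750]
  [ 0.187875   0.145125   0.190125   0.345375]
det(I−A) = Σ_j (I−A)_1j·C_1j = (0.65)(0.570000) + (0.00)(0.038000) + (-0.35)(0.121125) + (-0.10)(0.187875) = 0.30931875
(I − A)⁻¹ = adj(I−A) / det(I−A) ≈
  [   1.8428     0.3855     0.8668     0.1940]
  [   0.1229     1.3590     0.0578     0.0129]
  [   0.3916     0.5819     1.4342     0.0412]
  [   0.6074     0.4692     0.6147     1.1166]
The output multiplier for sector j is the column-j sum of the Leontief inverse (I − A)⁻¹ = adj(I−A) / det(I−A).
Column 2 of adj(I−A): (0.119250, 0.420375, 0.180000, 0.145125); det(I−A) = 0.30931875.
m_2 = (0.119250 + 0.420375 + 0.180000 + 0.145125) / 0.30931875 = 0.86475 / 0.30931875 ≈ 2.796.

m_2 = 2.796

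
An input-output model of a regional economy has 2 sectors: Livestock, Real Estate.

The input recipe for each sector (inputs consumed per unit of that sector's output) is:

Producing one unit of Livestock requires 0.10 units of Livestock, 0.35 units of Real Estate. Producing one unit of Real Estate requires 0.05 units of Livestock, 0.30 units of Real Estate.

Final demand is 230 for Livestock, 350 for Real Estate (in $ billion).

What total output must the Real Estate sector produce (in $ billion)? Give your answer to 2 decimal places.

I − A =
  [   0.90    -0.05]
  [  -0.35     0.70]
det(I−A) = (0.90)(0.70) − (-0.05)(-0.35) = 0.6125
adj(I−A) = [[0.70, 0.05], [0.35, 0.90]]
(I − A)⁻¹ = adj(I−A) / det(I−A) ≈
  [   1.1429     0.0816]
  [   0.5714     1.4694]
x = (I − A)⁻¹ d = adj(I−A)·d / det(I−A), with det(I−A) = 0.6125:
  x_L = (0.70·230 + 0.05·350) / 0.6125 = 178.50 / 0.6125 ≈ 291.43
  x_R = (0.35·230 + 0.90·350) / 0.6125 = 395.50 / 0.6125 ≈ 645.71

x_R = 645.71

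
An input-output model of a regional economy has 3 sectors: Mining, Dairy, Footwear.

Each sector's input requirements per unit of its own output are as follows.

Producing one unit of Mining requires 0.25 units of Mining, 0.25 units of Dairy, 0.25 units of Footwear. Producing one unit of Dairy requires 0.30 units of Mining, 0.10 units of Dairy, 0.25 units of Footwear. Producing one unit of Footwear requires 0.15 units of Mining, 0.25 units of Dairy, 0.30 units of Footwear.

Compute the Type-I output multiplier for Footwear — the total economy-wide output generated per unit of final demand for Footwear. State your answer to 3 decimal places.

m_3 = 3.325

I − A =
  [   0.75    -0.30    -0.15]
  [  -0.25     0.90    -0.25]
  [  -0.25    -0.25     0.70]
Cofactors of I−A, C_ij = (−1)^(i+j)·(minor ij) (rows/columns in the sector order above):
  C_11 = (0.90)(0.70) − (-0.25)(-0.25) = 0.5675
  C_12 = −[(-0.25)(0.70) − (-0.25)(-0.25)] = 0.2375
  C_13 = (-0.25)(-0.25) − (0.90)(-0.25) = 0.2875
  C_21 = −[(-0.30)(0.70) − (-0.15)(-0.25)] = 0.2475
  C_22 = (0.75)(0.70) − (-0.15)(-0.25) = 0.4875
  C_23 = −[(0.75)(-0.25) − (-0.30)(-0.25)] = 0.2625
  C_31 = (-0.30)(-0.25) − (-0.15)(0.90) = 0.2100
  C_32 = −[(0.75)(-0.25) − (-0.15)(-0.25)] = 0.2250
  C_33 = (0.75)(0.90) − (-0.30)(-0.25) = 0.6000
det(I−A) = Σ_j (I−A)_1j·C_1j = (0.75)(0.5675) + (-0.30)(0.2375) + (-0.15)(0.2875) = 0.31125
adj(I−A) = Cᵀ =
  [ 0.5675   0.2475   0.2100]
  [ 0.2375   0.4875   0.2250]
  [ 0.2875   0.2625   0.6000]
(I − A)⁻¹ = adj(I−A) / det(I−A) ≈
  [   1.8233     0.7952     0.6747]
  [   0.7631     1.5663     0.7229]
  [   0.9237     0.8434     1.9277]
The output multiplier for sector j is the column-j sum of the Leontief inverse (I − A)⁻¹ = adj(I−A) / det(I−A).
Column 3 of adj(I−A): (0.2100, 0.2250, 0.6000); det(I−A) = 0.31125.
m_3 = (0.2100 + 0.2250 + 0.6000) / 0.31125 = 1.035 / 0.31125 ≈ 3.325.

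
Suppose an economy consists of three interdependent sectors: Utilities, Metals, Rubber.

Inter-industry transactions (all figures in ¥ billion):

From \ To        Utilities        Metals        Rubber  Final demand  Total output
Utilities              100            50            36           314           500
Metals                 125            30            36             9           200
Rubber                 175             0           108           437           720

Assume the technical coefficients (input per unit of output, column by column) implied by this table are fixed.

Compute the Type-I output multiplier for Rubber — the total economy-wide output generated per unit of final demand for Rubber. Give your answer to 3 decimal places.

m_3 = 1.434

Technical coefficients a_ij = z_ij / X_j:
  a_11 = 100/500 = 0.20, a_21 = 125/500 = 0.25, a_31 = 175/500 = 0.35
  a_12 = 50/200 = 0.25, a_22 = 30/200 = 0.15, a_32 = 0/200 = 0.00
  a_13 = 36/720 = 0.05, a_23 = 36/720 = 0.05, a_33 = 108/720 = 0.15
I − A =
  [   0.80    -0.25    -0.05]
  [  -0.25     0.85    -0.05]
  [  -0.35     0.00     0.85]
Cofactors of I−A, C_ij = (−1)^(i+j)·(minor ij) (rows/columns in the sector order above):
  C_11 = (0.85)(0.85) − (-0.05)(0.00) = 0.7225
  C_12 = −[(-0.25)(0.85) − (-0.05)(-0.35)] = 0.2300
  C_13 = (-0.25)(0.00) − (0.85)(-0.35) = 0.2975
  C_21 = −[(-0.25)(0.85) − (-0.05)(0.00)] = 0.2125
  C_22 = (0.80)(0.85) − (-0.05)(-0.35) = 0.6625
  C_23 = −[(0.80)(0.00) − (-0.25)(-0.35)] = 0.0875
  C_31 = (-0.25)(-0.05) − (-0.05)(0.85) = 0.0550
  C_32 = −[(0.80)(-0.05) − (-0.05)(-0.25)] = 0.0525
  C_33 = (0.80)(0.85) − (-0.25)(-0.25) = 0.6175
det(I−A) = Σ_j (I−A)_1j·C_1j = (0.80)(0.7225) + (-0.25)(0.2300) + (-0.05)(0.2975) = 0.505625
adj(I−A) = Cᵀ =
  [ 0.7225   0.2125   0.0550]
  [ 0.2300   0.6625   0.0525]
  [ 0.2975   0.0875   0.6175]
(I − A)⁻¹ = adj(I−A) / det(I−A) ≈
  [   1.4289     0.4203     0.1088]
  [   0.4549     1.3103     0.1038]
  [   0.5884     0.1731     1.2213]
The output multiplier for sector j is the column-j sum of the Leontief inverse (I − A)⁻¹ = adj(I−A) / det(I−A).
Column 3 of adj(I−A): (0.0550, 0.0525, 0.6175); det(I−A) = 0.505625.
m_3 = (0.0550 + 0.0525 + 0.6175) / 0.505625 = 0.725 / 0.505625 ≈ 1.434.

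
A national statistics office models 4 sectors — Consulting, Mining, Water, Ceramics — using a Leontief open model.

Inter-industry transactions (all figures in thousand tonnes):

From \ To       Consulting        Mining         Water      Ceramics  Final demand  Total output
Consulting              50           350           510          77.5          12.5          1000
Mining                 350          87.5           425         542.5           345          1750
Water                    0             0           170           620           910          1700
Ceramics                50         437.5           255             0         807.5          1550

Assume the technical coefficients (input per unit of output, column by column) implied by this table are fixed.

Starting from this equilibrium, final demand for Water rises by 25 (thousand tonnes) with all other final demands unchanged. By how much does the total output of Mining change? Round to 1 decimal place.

Δx_2 = 17.4

Technical coefficients a_ij = z_ij / X_j:
  a_11 = 50/1000 = 0.05, a_21 = 350/1000 = 0.35, a_31 = 0/1000 = 0.00, a_41 = 50/1000 = 0.05
  a_12 = 350/1750 = 0.20, a_22 = 87.5/1750 = 0.05, a_32 = 0/1750 = 0.00, a_42 = 437.5/1750 = 0.25
  a_13 = 510/1700 = 0.30, a_23 = 425/1700 = 0.25, a_33 = 170/1700 = 0.10, a_43 = 255/1700 = 0.15
  a_14 = 77.5/1550 = 0.05, a_24 = 542.5/1550 = 0.35, a_34 = 620/1550 = 0.40, a_44 = 0/1550 = 0.00
I − A =
  [   0.95    -0.20    -0.30    -0.05]
  [  -0.35     0.95    -0.25    -0.35]
  [   0.00     0.00     0.90    -0.40]
  [  -0.05    -0.25    -0.15     1.00]
Compute the cofactors C_ij = (−1)^(i+j)·(3×3 minor ij) of I−A; the adjugate is their transpose:
adj(I−A) = Cᵀ =
  [ 0.694250   0.209250   0.329500   0.239750]
  [ 0.314750   0.789750   0.399625   0.452000]
  [ 0.054000   0.099000   0.739125   0.333000]
  [ 0.121500   0.222750   0.227250   0.749250]
det(I−A) = Σ_j (I−A)_1j·C_1j = (0.95)(0.694250) + (-0.20)(0.314750) + (-0.30)(0.054000) + (-0.05)(0.121500) = 0.5743125
(I − A)⁻¹ = adj(I−A) / det(I−A) ≈
  [   1.2088     0.3643     0.5737     0.4175]
  [   0.5480     1.3751     0.6958     0.7870]
  [   0.0940     0.1724     1.2870     0.5798]
  [   0.2116     0.3879     0.3957     1.3046]
Δx = (I − A)⁻¹ Δd with Δd having +25 in the Water component and 0 elsewhere.
So Δx_2 = L_23 · (+25), where L_23 = adj(I−A)_23 / det(I−A) = 0.399625 / 0.5743125.
Δx_2 = 0.399625 × (+25) / 0.5743125 = 9.990625 / 0.5743125 ≈ 17.4.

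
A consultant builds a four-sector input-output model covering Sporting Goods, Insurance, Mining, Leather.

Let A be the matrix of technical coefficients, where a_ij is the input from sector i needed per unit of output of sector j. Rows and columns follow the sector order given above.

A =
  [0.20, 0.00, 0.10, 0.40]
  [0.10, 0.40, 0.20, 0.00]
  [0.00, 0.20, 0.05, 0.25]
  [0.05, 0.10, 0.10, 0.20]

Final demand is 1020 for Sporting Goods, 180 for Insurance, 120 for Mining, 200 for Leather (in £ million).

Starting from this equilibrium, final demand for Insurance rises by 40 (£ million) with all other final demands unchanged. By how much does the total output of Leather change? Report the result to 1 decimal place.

I − A =
  [   0.80     0.00    -0.10    -0.40]
  [  -0.10     0.60    -0.20     0.00]
  [   0.00    -0.20     0.95    -0.25]
  [  -0.05    -0.10    -0.10     0.80]
Compute the cofactors C_ij = (−1)^(i+j)·(3×3 minor ij) of I−A; the adjugate is their transpose:
adj(I−A) = Cᵀ =
  [ 0.40400   0.06450   0.08000   0.22700]
  [ 0.07600   0.56775   0.13600   0.08050]
  [ 0.02600   0.14400   0.36800   0.12800]
  [ 0.03800   0.09300   0.06800   0.42200]
det(I−A) = Σ_j (I−A)_1j·C_1j = (0.80)(0.40400) + (0.00)(0.07600) + (-0.10)(0.02600) + (-0.40)(0.03800) = 0.3054
(I − A)⁻¹ = adj(I−A) / det(I−A) ≈
  [   1.3229     0.2112     0.2620     0.7433]
  [   0.2489     1.8590     0.4453     0.2636]
  [   0.0851     0.4715     1.2050     0.4191]
  [   0.1244     0.3045     0.2227     1.3818]
Δx = (I − A)⁻¹ Δd with Δd having +40 in the Insurance component and 0 elsewhere.
So Δx_4 = L_42 · (+40), where L_42 = adj(I−A)_42 / det(I−A) = 0.09300 / 0.3054.
Δx_4 = 0.09300 × (+40) / 0.3054 = 3.72 / 0.3054 ≈ 12.2.

Δx_4 = 12.2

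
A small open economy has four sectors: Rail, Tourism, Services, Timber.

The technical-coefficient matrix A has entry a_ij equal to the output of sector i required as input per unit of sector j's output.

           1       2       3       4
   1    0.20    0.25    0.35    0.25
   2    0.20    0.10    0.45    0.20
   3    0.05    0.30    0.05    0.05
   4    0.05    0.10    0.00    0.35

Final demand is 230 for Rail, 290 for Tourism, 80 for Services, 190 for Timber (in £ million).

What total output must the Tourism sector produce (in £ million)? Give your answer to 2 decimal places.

I − A =
  [   0.80    -0.25    -0.35    -0.25]
  [  -0.20     0.90    -0.45    -0.20]
  [  -0.05    -0.30     0.95    -0.05]
  [  -0.05    -0.10     0.00     0.65]
Compute the cofactors C_ij = (−1)^(i+j)·(3×3 minor ij) of I−A; the adjugate is their transpose:
adj(I−A) = Cᵀ =
  [ 0.446750   0.248125   0.282125   0.269875]
  [ 0.148750   0.469875   0.277375   0.223125]
  [ 0.073500   0.166250   0.400750   0.110250]
  [ 0.057250   0.091375   0.064375   0.486125]
det(I−A) = Σ_j (I−A)_1j·C_1j = (0.80)(0.446750) + (-0.25)(0.148750) + (-0.35)(0.073500) + (-0.25)(0.057250) = 0.280175
(I − A)⁻¹ = adj(I−A) / det(I−A) ≈
  [   1.5945     0.8856     1.0070     0.9632]
  [   0.5309     1.6771     0.9900     0.7964]
  [   0.2623     0.5934     1.4304     0.3935]
  [   0.2043     0.3261     0.2298     1.7351]
x = (I − A)⁻¹ d = adj(I−A)·d / det(I−A), with det(I−A) = 0.280175:
  x_1 = (0.446750·230 + 0.248125·290 + 0.282125·80 + 0.269875·190) / 0.280175 = 248.555 / 0.280175 ≈ 887.14
  x_2 = (0.148750·230 + 0.469875·290 + 0.277375·80 + 0.223125·190) / 0.280175 = 235.06 / 0.280175 ≈ 838.98
  x_3 = (0.073500·230 + 0.166250·290 + 0.400750·80 + 0.110250·190) / 0.280175 = 118.125 / 0.280175 ≈ 421.61
  x_4 = (0.057250·230 + 0.091375·290 + 0.064375·80 + 0.486125·190) / 0.280175 = 137.18 / 0.280175 ≈ 489.62

x_2 = 838.98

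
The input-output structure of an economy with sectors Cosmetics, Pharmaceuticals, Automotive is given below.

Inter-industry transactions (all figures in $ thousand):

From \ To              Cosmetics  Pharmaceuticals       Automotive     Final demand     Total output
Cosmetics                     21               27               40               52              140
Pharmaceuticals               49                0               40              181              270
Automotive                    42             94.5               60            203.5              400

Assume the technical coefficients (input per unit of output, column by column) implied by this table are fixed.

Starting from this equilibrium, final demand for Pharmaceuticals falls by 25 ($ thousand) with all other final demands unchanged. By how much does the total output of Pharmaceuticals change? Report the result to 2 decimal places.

Δx_2 = -28.03

Technical coefficients a_ij = z_ij / X_j:
  a_11 = 21/140 = 0.15, a_21 = 49/140 = 0.35, a_31 = 42/140 = 0.30
  a_12 = 27/270 = 0.10, a_22 = 0/270 = 0.00, a_32 = 94.5/270 = 0.35
  a_13 = 40/400 = 0.10, a_23 = 40/400 = 0.10, a_33 = 60/400 = 0.15
I − A =
  [   0.85    -0.10    -0.10]
  [  -0.35     1.00    -0.10]
  [  -0.30    -0.35     0.85]
Cofactors of I−A, C_ij = (−1)^(i+j)·(minor ij) (rows/columns in the sector order above):
  C_11 = (1.00)(0.85) − (-0.10)(-0.35) = 0.8150
  C_12 = −[(-0.35)(0.85) − (-0.10)(-0.30)] = 0.3275
  C_13 = (-0.35)(-0.35) − (1.00)(-0.30) = 0.4225
  C_21 = −[(-0.10)(0.85) − (-0.10)(-0.35)] = 0.1200
  C_22 = (0.85)(0.85) − (-0.10)(-0.30) = 0.6925
  C_23 = −[(0.85)(-0.35) − (-0.10)(-0.30)] = 0.3275
  C_31 = (-0.10)(-0.10) − (-0.10)(1.00) = 0.1100
  C_32 = −[(0.85)(-0.10) − (-0.10)(-0.35)] = 0.1200
  C_33 = (0.85)(1.00) − (-0.10)(-0.35) = 0.8150
det(I−A) = Σ_j (I−A)_1j·C_1j = (0.85)(0.8150) + (-0.10)(0.3275) + (-0.10)(0.4225) = 0.61775
adj(I−A) = Cᵀ =
  [ 0.8150   0.1200   0.1100]
  [ 0.3275   0.6925   0.1200]
  [ 0.4225   0.3275   0.8150]
(I − A)⁻¹ = adj(I−A) / det(I−A) ≈
  [   1.3193     0.1943     0.1781]
  [   0.5301     1.1210     0.1943]
  [   0.6839     0.5301     1.3193]
Δx = (I − A)⁻¹ Δd with Δd having -25 in the Pharmaceuticals component and 0 elsewhere.
So Δx_2 = L_22 · (-25), where L_22 = adj(I−A)_22 / det(I−A) = 0.6925 / 0.61775.
Δx_2 = 0.6925 × (-25) / 0.61775 = -17.3125 / 0.61775 ≈ -28.03.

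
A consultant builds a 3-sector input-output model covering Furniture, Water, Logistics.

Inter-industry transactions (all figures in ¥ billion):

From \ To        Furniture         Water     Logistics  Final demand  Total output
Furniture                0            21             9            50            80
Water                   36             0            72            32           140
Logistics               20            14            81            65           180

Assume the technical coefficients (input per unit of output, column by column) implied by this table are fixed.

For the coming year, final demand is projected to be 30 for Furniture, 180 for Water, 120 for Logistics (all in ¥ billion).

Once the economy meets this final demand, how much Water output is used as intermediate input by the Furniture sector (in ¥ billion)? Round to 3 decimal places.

z_WF = 44.937

Technical coefficients a_ij = z_ij / X_j:
  a_FF = 0/80 = 0.00, a_WF = 36/80 = 0.45, a_LF = 20/80 = 0.25
  a_FW = 21/140 = 0.15, a_WW = 0/140 = 0.00, a_LW = 14/140 = 0.10
  a_FL = 9/180 = 0.05, a_WL = 72/180 = 0.40, a_LL = 81/180 = 0.45
I − A =
  [   1.00    -0.15    -0.05]
  [  -0.45     1.00    -0.40]
  [  -0.25    -0.10     0.55]
Cofactors of I−A, C_ij = (−1)^(i+j)·(minor ij) (rows/columns in the sector order above):
  C_11 = (1.00)(0.55) − (-0.40)(-0.10) = 0.5100
  C_12 = −[(-0.45)(0.55) − (-0.40)(-0.25)] = 0.3475
  C_13 = (-0.45)(-0.10) − (1.00)(-0.25) = 0.2950
  C_21 = −[(-0.15)(0.55) − (-0.05)(-0.10)] = 0.0875
  C_22 = (1.00)(0.55) − (-0.05)(-0.25) = 0.5375
  C_23 = −[(1.00)(-0.10) − (-0.15)(-0.25)] = 0.1375
  C_31 = (-0.15)(-0.40) − (-0.05)(1.00) = 0.1100
  C_32 = −[(1.00)(-0.40) − (-0.05)(-0.45)] = 0.4225
  C_33 = (1.00)(1.00) − (-0.15)(-0.45) = 0.9325
det(I−A) = Σ_j (I−A)_1j·C_1j = (1.00)(0.5100) + (-0.15)(0.3475) + (-0.05)(0.2950) = 0.443125
adj(I−A) = Cᵀ =
  [ 0.5100   0.0875   0.1100]
  [ 0.3475   0.5375   0.4225]
  [ 0.2950   0.1375   0.9325]
(I − A)⁻¹ = adj(I−A) / det(I−A) ≈
  [   1.1509     0.1975     0.2482]
  [   0.7842     1.2130     0.9535]
  [   0.6657     0.3103     2.1044]
First solve x = (I − A)⁻¹ d = adj(I−A)·d / det(I−A); in particular x_F = (0.5100·30 + 0.0875·180 + 0.1100·120) / 0.443125 = 44.25 / 0.443125 ≈ 99.85896.
Intermediate flow from W to F: z_WF = a_WF · x_F = 0.45 × 44.25 / 0.443125 = 19.9125 / 0.443125 ≈ 44.937.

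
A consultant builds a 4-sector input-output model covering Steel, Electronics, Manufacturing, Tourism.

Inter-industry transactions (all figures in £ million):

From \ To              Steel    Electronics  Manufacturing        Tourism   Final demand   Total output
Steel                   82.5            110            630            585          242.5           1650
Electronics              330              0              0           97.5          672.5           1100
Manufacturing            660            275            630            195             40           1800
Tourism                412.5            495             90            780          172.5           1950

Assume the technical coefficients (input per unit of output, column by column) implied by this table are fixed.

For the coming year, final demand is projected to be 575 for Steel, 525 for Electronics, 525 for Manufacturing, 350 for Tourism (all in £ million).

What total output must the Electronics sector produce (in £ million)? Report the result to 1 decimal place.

Technical coefficients a_ij = z_ij / X_j:
  a_SS = 82.5/1650 = 0.05, a_ES = 330/1650 = 0.20, a_MS = 660/1650 = 0.40, a_TS = 412.5/1650 = 0.25
  a_SE = 110/1100 = 0.10, a_EE = 0/1100 = 0.00, a_ME = 275/1100 = 0.25, a_TE = 495/1100 = 0.45
  a_SM = 630/1800 = 0.35, a_EM = 0/1800 = 0.00, a_MM = 630/1800 = 0.35, a_TM = 90/1800 = 0.05
  a_ST = 585/1950 = 0.30, a_ET = 97.5/1950 = 0.05, a_MT = 195/1950 = 0.10, a_TT = 780/1950 = 0.40
I − A =
  [   0.95    -0.10    -0.35    -0.30]
  [  -0.20     1.00     0.00    -0.05]
  [  -0.40    -0.25     0.65    -0.10]
  [  -0.25    -0.45    -0.05     0.60]
Compute the cofactors C_ij = (−1)^(i+j)·(3×3 minor ij) of I−A; the adjugate is their transpose:
adj(I−A) = Cᵀ =
  [ 0.369750   0.198250   0.217375   0.237625]
  [ 0.086125   0.218250   0.051750   0.069875]
  [ 0.298125   0.247000   0.433375   0.241875]
  [ 0.243500   0.266875   0.165500   0.447000]
det(I−A) = Σ_j (I−A)_1j·C_1j = (0.95)(0.369750) + (-0.10)(0.086125) + (-0.35)(0.298125) + (-0.30)(0.243500) = 0.16525625
(I − A)⁻¹ = adj(I−A) / det(I−A) ≈
  [   2.2374     1.1997     1.3154     1.4379]
  [   0.5212     1.3207     0.3132     0.4228]
  [   1.8040     1.4946     2.6224     1.4636]
  [   1.4735     1.6149     1.0015     2.7049]
x = (I − A)⁻¹ d = adj(I−A)·d / det(I−A), with det(I−A) = 0.16525625:
  x_S = (0.369750·575 + 0.198250·525 + 0.217375·525 + 0.237625·350) / 0.16525625 = 513.978125 / 0.16525625 ≈ 3110.2
  x_E = (0.086125·575 + 0.218250·525 + 0.051750·525 + 0.069875·350) / 0.16525625 = 215.728125 / 0.16525625 ≈ 1305.4
  x_M = (0.298125·575 + 0.247000·525 + 0.433375·525 + 0.241875·350) / 0.16525625 = 613.275 / 0.16525625 ≈ 3711.1
  x_T = (0.243500·575 + 0.266875·525 + 0.165500·525 + 0.447000·350) / 0.16525625 = 523.459375 / 0.16525625 ≈ 3167.6

x_E = 1305.4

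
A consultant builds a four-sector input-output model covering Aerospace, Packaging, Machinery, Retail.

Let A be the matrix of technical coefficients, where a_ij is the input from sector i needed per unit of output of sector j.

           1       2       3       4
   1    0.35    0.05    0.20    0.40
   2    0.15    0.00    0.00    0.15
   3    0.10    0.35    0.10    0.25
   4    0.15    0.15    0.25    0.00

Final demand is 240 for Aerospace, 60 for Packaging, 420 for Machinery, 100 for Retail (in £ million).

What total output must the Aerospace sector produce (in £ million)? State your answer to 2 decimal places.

x_1 = 938.42

I − A =
  [   0.65    -0.05    -0.20    -0.40]
  [  -0.15     1.00     0.00    -0.15]
  [  -0.10    -0.35     0.90    -0.25]
  [  -0.15    -0.15    -0.25     1.00]
Compute the cofactors C_ij = (−1)^(i+j)·(3×3 minor ij) of I−A; the adjugate is their transpose:
adj(I−A) = Cᵀ =
  [ 0.804125   0.208375   0.297375   0.427250]
  [ 0.149625   0.452875   0.073875   0.146250]
  [ 0.201250   0.243750   0.557750   0.256500]
  [ 0.193375   0.160125   0.195125   0.547750]
det(I−A) = Σ_j (I−A)_1j·C_1j = (0.65)(0.804125) + (-0.05)(0.149625) + (-0.20)(0.201250) + (-0.40)(0.193375) = 0.3976
(I − A)⁻¹ = adj(I−A) / det(I−A) ≈
  [   2.0224     0.5241     0.7479     1.0746]
  [   0.3763     1.1390     0.1858     0.3678]
  [   0.5062     0.6131     1.4028     0.6451]
  [   0.4864     0.4027     0.4908     1.3776]
x = (I − A)⁻¹ d = adj(I−A)·d / det(I−A), with det(I−A) = 0.3976:
  x_1 = (0.804125·240 + 0.208375·60 + 0.297375·420 + 0.427250·100) / 0.3976 = 373.115 / 0.3976 ≈ 938.42
  x_2 = (0.149625·240 + 0.452875·60 + 0.073875·420 + 0.146250·100) / 0.3976 = 108.735 / 0.3976 ≈ 273.48
  x_3 = (0.201250·240 + 0.243750·60 + 0.557750·420 + 0.256500·100) / 0.3976 = 322.83 / 0.3976 ≈ 811.95
  x_4 = (0.193375·240 + 0.160125·60 + 0.195125·420 + 0.547750·100) / 0.3976 = 192.745 / 0.3976 ≈ 484.77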